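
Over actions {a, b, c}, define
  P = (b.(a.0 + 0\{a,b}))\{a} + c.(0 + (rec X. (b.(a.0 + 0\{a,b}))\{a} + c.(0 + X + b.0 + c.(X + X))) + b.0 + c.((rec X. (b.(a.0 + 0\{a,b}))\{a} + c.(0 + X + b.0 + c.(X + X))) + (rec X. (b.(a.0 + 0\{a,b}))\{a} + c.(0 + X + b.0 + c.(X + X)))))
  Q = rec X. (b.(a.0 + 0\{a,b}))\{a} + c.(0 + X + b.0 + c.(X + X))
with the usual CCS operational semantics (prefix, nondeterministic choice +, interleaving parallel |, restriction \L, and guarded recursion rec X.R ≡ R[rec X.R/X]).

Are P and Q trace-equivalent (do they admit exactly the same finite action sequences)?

trace-equivalent

P's transition system — 5 states:
  p0 = (b.(a.0 + 0\{a,b}))\{a} + c.(0 + (rec X. (b.(a.0 + 0\{a,b}))\{a} + c.(0 + X + b.0 + c.(X + X))) + b.0 + c.((rec X. (b.(a.0 + 0\{a,b}))\{a} + c.(0 + X + b.0 + c.(X + X))) + (rec X. (b.(a.0 + 0\{a,b}))\{a} + c.(0 + X + b.0 + c.(X + X))))) ⊢ --b--▸ p1, --c--▸ p2
  p1 = (a.0 + 0\{a,b})\{a} ⊢ ∅
  p2 = 0 + (rec X. (b.(a.0 + 0\{a,b}))\{a} + c.(0 + X + b.0 + c.(X + X))) + b.0 + c.((rec X. (b.(a.0 + 0\{a,b}))\{a} + c.(0 + X + b.0 + c.(X + X))) + (rec X. (b.(a.0 + 0\{a,b}))\{a} + c.(0 + X + b.0 + c.(X + X)))) ⊢ --b--▸ p1, --b--▸ p3, --c--▸ p2, --c--▸ p4
  p3 = 0 ⊢ ∅
  p4 = (rec X. (b.(a.0 + 0\{a,b}))\{a} + c.(0 + X + b.0 + c.(X + X))) + (rec X. (b.(a.0 + 0\{a,b}))\{a} + c.(0 + X + b.0 + c.(X + X))) ⊢ --b--▸ p1, --c--▸ p2
Q's transition system — 5 states:
  q0 = rec X. (b.(a.0 + 0\{a,b}))\{a} + c.(0 + X + b.0 + c.(X + X)) ⊢ --b--▸ q1, --c--▸ q2
  q1 = (a.0 + 0\{a,b})\{a} ⊢ ∅
  q2 = 0 + (rec X. (b.(a.0 + 0\{a,b}))\{a} + c.(0 + X + b.0 + c.(X + X))) + b.0 + c.((rec X. (b.(a.0 + 0\{a,b}))\{a} + c.(0 + X + b.0 + c.(X + X))) + (rec X. (b.(a.0 + 0\{a,b}))\{a} + c.(0 + X + b.0 + c.(X + X)))) ⊢ --b--▸ q1, --b--▸ q3, --c--▸ q2, --c--▸ q4
  q3 = 0 ⊢ ∅
  q4 = (rec X. (b.(a.0 + 0\{a,b}))\{a} + c.(0 + X + b.0 + c.(X + X))) + (rec X. (b.(a.0 + 0\{a,b}))\{a} + c.(0 + X + b.0 + c.(X + X))) ⊢ --b--▸ q1, --c--▸ q2
Coarsest stable partition (strong bisimilarity classes):
  B0 = {p0, p2, p4, q0, q2, q4}
  B1 = {p1, p3, q1, q3}
p0 ∈ B0, q0 ∈ B0 → same block
Bisimilar ⇒ trace-equivalent.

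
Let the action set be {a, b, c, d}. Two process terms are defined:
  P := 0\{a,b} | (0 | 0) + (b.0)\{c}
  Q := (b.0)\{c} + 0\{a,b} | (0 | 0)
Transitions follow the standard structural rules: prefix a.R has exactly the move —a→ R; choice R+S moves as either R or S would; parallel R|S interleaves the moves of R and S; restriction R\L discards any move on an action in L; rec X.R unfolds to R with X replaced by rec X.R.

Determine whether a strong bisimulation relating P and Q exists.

YES

LTS(P): 2 reachable states
  m0 = 0\{a,b} | (0 | 0) + (b.0)\{c} | ··b··> m1
  m1 = 0\{c} | stopped
LTS(Q): 2 reachable states
  n0 = (b.0)\{c} + 0\{a,b} | (0 | 0) | ··b··> n1
  n1 = 0\{c} | stopped
Bisimilarity quotient blocks:
  B0 = {m0, n0}
  B1 = {m1, n1}
m0 ∈ B0, n0 ∈ B0 → same block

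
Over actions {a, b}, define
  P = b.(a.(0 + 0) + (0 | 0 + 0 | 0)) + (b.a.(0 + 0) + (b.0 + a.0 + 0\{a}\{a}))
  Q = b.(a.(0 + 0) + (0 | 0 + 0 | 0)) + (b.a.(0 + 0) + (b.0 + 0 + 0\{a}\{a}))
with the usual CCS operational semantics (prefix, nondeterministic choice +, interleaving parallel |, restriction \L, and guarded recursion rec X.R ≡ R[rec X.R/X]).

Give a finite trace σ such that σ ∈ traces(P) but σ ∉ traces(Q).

P's transition system — 5 states:
  p0 = b.(a.(0 + 0) + (0 | 0 + 0 | 0)) + (b.a.(0 + 0) + (b.0 + a.0 + 0\{a}\{a})) :: =a=> p1, =b=> p1, =b=> p2, =b=> p3
  p1 = 0 :: stopped
  p2 = a.(0 + 0) :: =a=> p4
  p3 = a.(0 + 0) + (0 | 0 + 0 | 0) :: =a=> p4
  p4 = 0 + 0 :: stopped
Q's transition system — 5 states:
  q0 = b.(a.(0 + 0) + (0 | 0 + 0 | 0)) + (b.a.(0 + 0) + (b.0 + 0 + 0\{a}\{a})) :: =b=> q1, =b=> q2, =b=> q3
  q1 = 0 :: stopped
  q2 = a.(0 + 0) :: =a=> q4
  q3 = a.(0 + 0) + (0 | 0 + 0 | 0) :: =a=> q4
  q4 = 0 + 0 :: stopped
Run σ = ⟨a⟩ on P: start {p0}
  [1] a ⇒ {p1}
  — P admits the full trace.
Run σ = ⟨a⟩ on Q: start {q0}
  [1] a ⇒ ∅ (Q stuck)

a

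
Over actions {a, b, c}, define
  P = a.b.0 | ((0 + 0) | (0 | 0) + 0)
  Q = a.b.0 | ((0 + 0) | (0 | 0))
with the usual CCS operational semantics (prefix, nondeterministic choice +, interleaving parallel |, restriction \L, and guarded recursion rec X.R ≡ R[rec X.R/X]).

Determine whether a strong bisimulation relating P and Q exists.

YES

LTS(P): 3 reachable states
  p0 = a.b.0 | ((0 + 0) | (0 | 0) + 0) | =a=> p1
  p1 = b.0 | ((0 + 0) | (0 | 0) + 0) | =b=> p2
  p2 = 0 | ((0 + 0) | (0 | 0) + 0) | deadlocked
LTS(Q): 3 reachable states
  q0 = a.b.0 | ((0 + 0) | (0 | 0)) | =a=> q1
  q1 = b.0 | ((0 + 0) | (0 | 0)) | =b=> q2
  q2 = 0 | ((0 + 0) | (0 | 0)) | deadlocked
Coarsest stable partition (strong bisimilarity classes):
  B0 = {p0, q0}
  B1 = {p1, q1}
  B2 = {p2, q2}
p0 ∈ B0, q0 ∈ B0 → same block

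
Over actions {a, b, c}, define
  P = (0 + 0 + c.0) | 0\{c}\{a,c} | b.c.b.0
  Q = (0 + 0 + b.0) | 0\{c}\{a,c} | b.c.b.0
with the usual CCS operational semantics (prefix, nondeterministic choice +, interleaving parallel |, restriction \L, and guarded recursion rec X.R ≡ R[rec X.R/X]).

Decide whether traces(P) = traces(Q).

LTS(P): 8 reachable states
  m0 = (0 + 0 + c.0) | 0\{c}\{a,c} | b.c.b.0 | --b--▸ m1, --c--▸ m2
  m1 = (0 + 0 + c.0) | 0\{c}\{a,c} | c.b.0 | --c--▸ m3, --c--▸ m4
  m2 = 0 | 0\{c}\{a,c} | b.c.b.0 | --b--▸ m4
  m3 = (0 + 0 + c.0) | 0\{c}\{a,c} | b.0 | --b--▸ m5, --c--▸ m6
  m4 = 0 | 0\{c}\{a,c} | c.b.0 | --c--▸ m6
  m5 = (0 + 0 + c.0) | 0\{c}\{a,c} | 0 | --c--▸ m7
  m6 = 0 | 0\{c}\{a,c} | b.0 | --b--▸ m7
  m7 = 0 | 0\{c}\{a,c} | 0 | stopped
LTS(Q): 8 reachable states
  n0 = (0 + 0 + b.0) | 0\{c}\{a,c} | b.c.b.0 | --b--▸ n1, --b--▸ n2
  n1 = (0 + 0 + b.0) | 0\{c}\{a,c} | c.b.0 | --b--▸ n3, --c--▸ n4
  n2 = 0 | 0\{c}\{a,c} | b.c.b.0 | --b--▸ n3
  n3 = 0 | 0\{c}\{a,c} | c.b.0 | --c--▸ n5
  n4 = (0 + 0 + b.0) | 0\{c}\{a,c} | b.0 | --b--▸ n5, --b--▸ n6
  n5 = 0 | 0\{c}\{a,c} | b.0 | --b--▸ n7
  n6 = (0 + 0 + b.0) | 0\{c}\{a,c} | 0 | --b--▸ n7
  n7 = 0 | 0\{c}\{a,c} | 0 | stopped
Run σ = ⟨c⟩ on P: start {m0}
  step 1 (c): {m2}
  P completes σ.
Run σ = ⟨c⟩ on Q: start {n0}
  step 1 (c): ∅  — Q cannot continue

traces(P) ≠ traces(Q) — witness ⟨c⟩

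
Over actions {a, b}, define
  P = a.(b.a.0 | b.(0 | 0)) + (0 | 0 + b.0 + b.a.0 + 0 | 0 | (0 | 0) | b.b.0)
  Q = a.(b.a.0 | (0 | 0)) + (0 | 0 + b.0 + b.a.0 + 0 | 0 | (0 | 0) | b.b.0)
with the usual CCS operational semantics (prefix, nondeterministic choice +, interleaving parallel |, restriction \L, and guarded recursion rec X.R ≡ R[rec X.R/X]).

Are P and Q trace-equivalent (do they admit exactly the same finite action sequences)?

traces(P) ≠ traces(Q) — witness ⟨abb⟩

Reachable graph of P (11 states):
  u0 = a.(b.a.0 | b.(0 | 0)) + (0 | 0 + b.0 + b.a.0 + 0 | 0 | (0 | 0) | b.b.0) :: -a-> u1, -b-> u2, -b-> u3, -b-> u4
  u1 = b.a.0 | b.(0 | 0) :: -b-> u5, -b-> u6
  u2 = 0 :: deadlocked
  u3 = 0 | 0 | (0 | 0) | b.0 :: -b-> u7
  u4 = a.0 :: -a-> u2
  u5 = a.0 | b.(0 | 0) :: -a-> u8, -b-> u9
  u6 = b.a.0 | (0 | 0) :: -b-> u9
  u7 = 0 | 0 | (0 | 0) | 0 :: deadlocked
  u8 = 0 | b.(0 | 0) :: -b-> u10
  u9 = a.0 | (0 | 0) :: -a-> u10
  u10 = 0 | (0 | 0) :: deadlocked
Reachable graph of Q (8 states):
  v0 = a.(b.a.0 | (0 | 0)) + (0 | 0 + b.0 + b.a.0 + 0 | 0 | (0 | 0) | b.b.0) :: -a-> v1, -b-> v2, -b-> v3, -b-> v4
  v1 = b.a.0 | (0 | 0) :: -b-> v5
  v2 = 0 :: deadlocked
  v3 = 0 | 0 | (0 | 0) | b.0 :: -b-> v6
  v4 = a.0 :: -a-> v2
  v5 = a.0 | (0 | 0) :: -a-> v7
  v6 = 0 | 0 | (0 | 0) | 0 :: deadlocked
  v7 = 0 | (0 | 0) :: deadlocked
Trace ⟨abb⟩ through P, begin at {u0}:
  step 1 (a): {u1}
  step 2 (b): {u5, u6}
  step 3 (b): {u9}
  ✓ P
Trace ⟨abb⟩ through Q, begin at {v0}:
  step 1 (a): {v1}
  step 2 (b): {v5}
  step 3 (b): ∅ (Q stuck)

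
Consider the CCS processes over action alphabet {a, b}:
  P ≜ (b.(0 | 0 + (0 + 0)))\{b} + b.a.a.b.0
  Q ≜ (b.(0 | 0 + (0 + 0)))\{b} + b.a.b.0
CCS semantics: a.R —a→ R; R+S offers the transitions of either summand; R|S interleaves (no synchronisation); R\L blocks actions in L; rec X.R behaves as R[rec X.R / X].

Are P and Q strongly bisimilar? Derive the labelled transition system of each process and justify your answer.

P's transition system — 5 states:
  m0 = (b.(0 | 0 + (0 + 0)))\{b} + b.a.a.b.0 ⊢ -b-> m1
  m1 = a.a.b.0 ⊢ -a-> m2
  m2 = a.b.0 ⊢ -a-> m3
  m3 = b.0 ⊢ -b-> m4
  m4 = 0 ⊢ (no moves)
Q's transition system — 4 states:
  n0 = (b.(0 | 0 + (0 + 0)))\{b} + b.a.b.0 ⊢ -b-> n1
  n1 = a.b.0 ⊢ -a-> n2
  n2 = b.0 ⊢ -b-> n3
  n3 = 0 ⊢ (no moves)
Coarsest stable partition (strong bisimilarity classes):
  B0 = {m0}
  B1 = {m1}
  B2 = {m2, n1}
  B3 = {m3, n2}
  B4 = {m4, n3}
  B5 = {n0}
m0 ∈ B0, n0 ∈ B5 → different blocks

P ≁ Q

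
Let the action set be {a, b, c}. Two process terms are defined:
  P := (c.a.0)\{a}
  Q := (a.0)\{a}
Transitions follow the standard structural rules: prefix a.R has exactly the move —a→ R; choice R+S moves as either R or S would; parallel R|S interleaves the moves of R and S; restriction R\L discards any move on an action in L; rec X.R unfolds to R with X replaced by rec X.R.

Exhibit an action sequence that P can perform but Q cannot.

c

P's transition system — 2 states:
  p0 = (c.a.0)\{a} → --c--▸ p1
  p1 = (a.0)\{a} → deadlocked
Q's transition system — 1 states:
  q0 = (a.0)\{a} → deadlocked
Executing c from P (initial set {p0}):
  [1] c ⇒ {p1}
  — P admits the full trace.
Executing c from Q (initial set {q0}):
  [1] c ⇒ ∅ (Q stuck)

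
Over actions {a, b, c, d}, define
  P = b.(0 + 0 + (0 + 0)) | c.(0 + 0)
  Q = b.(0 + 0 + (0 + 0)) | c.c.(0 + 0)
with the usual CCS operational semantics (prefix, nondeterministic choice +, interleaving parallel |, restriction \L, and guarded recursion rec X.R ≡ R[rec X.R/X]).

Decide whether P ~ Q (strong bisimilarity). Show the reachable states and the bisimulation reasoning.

P's transition system — 4 states:
  p0 = b.(0 + 0 + (0 + 0)) | c.(0 + 0) | --b--▸ p1, --c--▸ p2
  p1 = (0 + 0 + (0 + 0)) | c.(0 + 0) | --c--▸ p3
  p2 = b.(0 + 0 + (0 + 0)) | (0 + 0) | --b--▸ p3
  p3 = (0 + 0 + (0 + 0)) | (0 + 0) | deadlocked
Q's transition system — 6 states:
  q0 = b.(0 + 0 + (0 + 0)) | c.c.(0 + 0) | --b--▸ q1, --c--▸ q2
  q1 = (0 + 0 + (0 + 0)) | c.c.(0 + 0) | --c--▸ q3
  q2 = b.(0 + 0 + (0 + 0)) | c.(0 + 0) | --b--▸ q3, --c--▸ q4
  q3 = (0 + 0 + (0 + 0)) | c.(0 + 0) | --c--▸ q5
  q4 = b.(0 + 0 + (0 + 0)) | (0 + 0) | --b--▸ q5
  q5 = (0 + 0 + (0 + 0)) | (0 + 0) | deadlocked
Coarsest stable partition (strong bisimilarity classes):
  B0 = {p0, q2}
  B1 = {p1, q3}
  B2 = {p3, q5}
  B3 = {p2, q4}
  B4 = {q0}
  B5 = {q1}
p0 ∈ B0, q0 ∈ B4 → different blocks

NO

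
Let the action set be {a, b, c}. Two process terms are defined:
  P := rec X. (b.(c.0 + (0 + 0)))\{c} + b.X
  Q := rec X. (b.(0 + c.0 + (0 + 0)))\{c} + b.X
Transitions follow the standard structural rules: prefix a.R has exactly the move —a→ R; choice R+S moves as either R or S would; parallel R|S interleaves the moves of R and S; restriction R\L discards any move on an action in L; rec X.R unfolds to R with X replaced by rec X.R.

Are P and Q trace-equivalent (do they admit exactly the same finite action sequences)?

LTS(P): 2 reachable states
  p0 = rec X. (b.(c.0 + (0 + 0)))\{c} + b.X has moves --b--▸ p0, --b--▸ p1
  p1 = (c.0 + (0 + 0))\{c} has moves ∅
LTS(Q): 2 reachable states
  q0 = rec X. (b.(0 + c.0 + (0 + 0)))\{c} + b.X has moves --b--▸ q0, --b--▸ q1
  q1 = (0 + c.0 + (0 + 0))\{c} has moves ∅
Partition-refinement fixed point:
  B0 = {p0, q0}
  B1 = {p1, q1}
p0 ∈ B0, q0 ∈ B0 → same block
Bisimilar ⇒ trace-equivalent.

trace-equivalent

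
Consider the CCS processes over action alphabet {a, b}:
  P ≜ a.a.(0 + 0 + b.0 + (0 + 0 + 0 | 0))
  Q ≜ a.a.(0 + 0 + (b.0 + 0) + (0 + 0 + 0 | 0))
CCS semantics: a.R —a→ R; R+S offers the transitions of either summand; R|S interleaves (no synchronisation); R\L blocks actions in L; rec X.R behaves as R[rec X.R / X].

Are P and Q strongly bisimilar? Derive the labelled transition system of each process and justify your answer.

P ~ Q

Reachable graph of P (4 states):
  s0 = a.a.(0 + 0 + b.0 + (0 + 0 + 0 | 0)) :: =a=> s1
  s1 = a.(0 + 0 + b.0 + (0 + 0 + 0 | 0)) :: =a=> s2
  s2 = 0 + 0 + b.0 + (0 + 0 + 0 | 0) :: =b=> s3
  s3 = 0 :: ·
Reachable graph of Q (4 states):
  t0 = a.a.(0 + 0 + (b.0 + 0) + (0 + 0 + 0 | 0)) :: =a=> t1
  t1 = a.(0 + 0 + (b.0 + 0) + (0 + 0 + 0 | 0)) :: =a=> t2
  t2 = 0 + 0 + (b.0 + 0) + (0 + 0 + 0 | 0) :: =b=> t3
  t3 = 0 :: ·
Coarsest stable partition (strong bisimilarity classes):
  B0 = {s0, t0}
  B1 = {s1, t1}
  B2 = {s2, t2}
  B3 = {s3, t3}
s0 ∈ B0, t0 ∈ B0 → same block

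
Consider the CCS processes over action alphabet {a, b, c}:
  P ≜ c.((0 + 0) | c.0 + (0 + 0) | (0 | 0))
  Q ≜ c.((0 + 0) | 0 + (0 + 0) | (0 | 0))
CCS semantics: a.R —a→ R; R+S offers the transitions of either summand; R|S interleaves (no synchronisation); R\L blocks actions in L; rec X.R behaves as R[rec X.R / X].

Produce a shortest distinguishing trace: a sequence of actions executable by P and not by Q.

cc

Reachable graph of P (3 states):
  s0 = c.((0 + 0) | c.0 + (0 + 0) | (0 | 0)) has moves ··c··> s1
  s1 = (0 + 0) | c.0 + (0 + 0) | (0 | 0) has moves ··c··> s2
  s2 = (0 + 0) | 0 has moves deadlocked
Reachable graph of Q (2 states):
  t0 = c.((0 + 0) | 0 + (0 + 0) | (0 | 0)) has moves ··c··> t1
  t1 = (0 + 0) | 0 + (0 + 0) | (0 | 0) has moves deadlocked
Executing cc from P (initial set {s0}):
  [1] c ⇒ {s1}
  [2] c ⇒ {s2}
  P completes σ.
Executing cc from Q (initial set {t0}):
  [1] c ⇒ {t1}
  [2] c ⇒ no successor for Q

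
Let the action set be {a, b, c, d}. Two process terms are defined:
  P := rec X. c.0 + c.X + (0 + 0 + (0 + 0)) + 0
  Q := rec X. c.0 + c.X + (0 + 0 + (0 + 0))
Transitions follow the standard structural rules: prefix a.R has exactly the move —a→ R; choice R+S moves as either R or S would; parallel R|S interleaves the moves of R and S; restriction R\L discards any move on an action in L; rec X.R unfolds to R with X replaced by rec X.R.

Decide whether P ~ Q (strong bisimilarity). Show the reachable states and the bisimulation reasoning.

P ~ Q

Reachable graph of P (2 states):
  p0 = rec X. c.0 + c.X + (0 + 0 + (0 + 0)) + 0 ⊢ -c-> p0, -c-> p1
  p1 = 0 ⊢ ·
Reachable graph of Q (2 states):
  q0 = rec X. c.0 + c.X + (0 + 0 + (0 + 0)) ⊢ -c-> q0, -c-> q1
  q1 = 0 ⊢ ·
Partition-refinement fixed point:
  B0 = {p0, q0}
  B1 = {p1, q1}
p0 ∈ B0, q0 ∈ B0 → same block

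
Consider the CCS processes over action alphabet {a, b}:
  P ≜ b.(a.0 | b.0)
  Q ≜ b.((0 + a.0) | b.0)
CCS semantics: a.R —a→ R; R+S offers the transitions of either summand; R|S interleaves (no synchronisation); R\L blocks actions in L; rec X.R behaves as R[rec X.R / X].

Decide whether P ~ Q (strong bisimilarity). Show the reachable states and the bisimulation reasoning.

LTS(P): 5 reachable states
  p0 = b.(a.0 | b.0) → ··b··> p1
  p1 = a.0 | b.0 → ··a··> p2, ··b··> p3
  p2 = 0 | b.0 → ··b··> p4
  p3 = a.0 | 0 → ··a··> p4
  p4 = 0 | 0 → stopped
LTS(Q): 5 reachable states
  q0 = b.((0 + a.0) | b.0) → ··b··> q1
  q1 = (0 + a.0) | b.0 → ··a··> q2, ··b··> q3
  q2 = 0 | b.0 → ··b··> q4
  q3 = (0 + a.0) | 0 → ··a··> q4
  q4 = 0 | 0 → stopped
Bisimilarity quotient blocks:
  B0 = {p0, q0}
  B1 = {p1, q1}
  B2 = {p2, q2}
  B3 = {p4, q4}
  B4 = {p3, q3}
p0 ∈ B0, q0 ∈ B0 → same block

bisimilar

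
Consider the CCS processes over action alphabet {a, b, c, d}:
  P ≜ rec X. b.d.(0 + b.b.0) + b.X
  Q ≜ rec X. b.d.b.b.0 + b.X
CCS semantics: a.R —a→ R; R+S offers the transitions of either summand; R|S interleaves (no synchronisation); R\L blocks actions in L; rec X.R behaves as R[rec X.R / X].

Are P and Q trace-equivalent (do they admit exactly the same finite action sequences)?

YES

Reachable graph of P (5 states):
  s0 = rec X. b.d.(0 + b.b.0) + b.X :: =b=> s0, =b=> s1
  s1 = d.(0 + b.b.0) :: =d=> s2
  s2 = 0 + b.b.0 :: =b=> s3
  s3 = b.0 :: =b=> s4
  s4 = 0 :: ∅
Reachable graph of Q (5 states):
  t0 = rec X. b.d.b.b.0 + b.X :: =b=> t0, =b=> t1
  t1 = d.b.b.0 :: =d=> t2
  t2 = b.b.0 :: =b=> t3
  t3 = b.0 :: =b=> t4
  t4 = 0 :: ∅
Partition-refinement fixed point:
  B0 = {s0, t0}
  B1 = {s1, t1}
  B2 = {s2, t2}
  B3 = {s3, t3}
  B4 = {s4, t4}
s0 ∈ B0, t0 ∈ B0 → same block
Bisimilar ⇒ trace-equivalent.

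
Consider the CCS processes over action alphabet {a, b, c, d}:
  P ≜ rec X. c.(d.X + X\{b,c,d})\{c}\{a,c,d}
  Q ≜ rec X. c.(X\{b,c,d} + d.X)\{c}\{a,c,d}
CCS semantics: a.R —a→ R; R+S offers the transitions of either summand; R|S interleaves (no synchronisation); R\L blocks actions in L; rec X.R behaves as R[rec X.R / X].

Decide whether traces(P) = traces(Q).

traces(P) = traces(Q)

P's transition system — 2 states:
  s0 = rec X. c.(d.X + X\{b,c,d})\{c}\{a,c,d} has moves =c=> s1
  s1 = (d.(rec X. c.(d.X + X\{b,c,d})\{c}\{a,c,d}) + (rec X. c.(d.X + X\{b,c,d})\{c}\{a,c,d})\{b,c,d})\{c}\{a,c,d} has moves stopped
Q's transition system — 2 states:
  t0 = rec X. c.(X\{b,c,d} + d.X)\{c}\{a,c,d} has moves =c=> t1
  t1 = ((rec X. c.(X\{b,c,d} + d.X)\{c}\{a,c,d})\{b,c,d} + d.(rec X. c.(X\{b,c,d} + d.X)\{c}\{a,c,d}))\{c}\{a,c,d} has moves stopped
Partition-refinement fixed point:
  B0 = {s0, t0}
  B1 = {s1, t1}
s0 ∈ B0, t0 ∈ B0 → same block
Bisimilar ⇒ trace-equivalent.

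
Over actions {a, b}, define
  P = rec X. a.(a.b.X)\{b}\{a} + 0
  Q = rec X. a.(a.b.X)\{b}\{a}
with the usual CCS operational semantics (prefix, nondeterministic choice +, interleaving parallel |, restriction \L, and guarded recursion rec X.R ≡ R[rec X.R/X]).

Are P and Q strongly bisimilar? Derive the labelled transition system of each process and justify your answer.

bisimilar

P's transition system — 2 states:
  p0 = rec X. a.(a.b.X)\{b}\{a} + 0 | —a→ p1
  p1 = (a.b.(rec X. a.(a.b.X)\{b}\{a} + 0))\{b}\{a} | stopped
Q's transition system — 2 states:
  q0 = rec X. a.(a.b.X)\{b}\{a} | —a→ q1
  q1 = (a.b.(rec X. a.(a.b.X)\{b}\{a}))\{b}\{a} | stopped
Bisimilarity quotient blocks:
  B0 = {p0, q0}
  B1 = {p1, q1}
p0 ∈ B0, q0 ∈ B0 → same block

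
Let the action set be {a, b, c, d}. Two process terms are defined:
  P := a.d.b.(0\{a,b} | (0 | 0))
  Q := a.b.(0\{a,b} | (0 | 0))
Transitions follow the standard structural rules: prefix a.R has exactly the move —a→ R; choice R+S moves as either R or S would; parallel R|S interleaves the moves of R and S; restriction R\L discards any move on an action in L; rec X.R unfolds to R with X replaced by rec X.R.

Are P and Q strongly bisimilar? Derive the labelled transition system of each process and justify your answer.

Reachable graph of P (4 states):
  m0 = a.d.b.(0\{a,b} | (0 | 0)) :: =a=> m1
  m1 = d.b.(0\{a,b} | (0 | 0)) :: =d=> m2
  m2 = b.(0\{a,b} | (0 | 0)) :: =b=> m3
  m3 = 0\{a,b} | (0 | 0) :: stopped
Reachable graph of Q (3 states):
  n0 = a.b.(0\{a,b} | (0 | 0)) :: =a=> n1
  n1 = b.(0\{a,b} | (0 | 0)) :: =b=> n2
  n2 = 0\{a,b} | (0 | 0) :: stopped
Coarsest stable partition (strong bisimilarity classes):
  B0 = {m0}
  B1 = {m1}
  B2 = {m2, n1}
  B3 = {m3, n2}
  B4 = {n0}
m0 ∈ B0, n0 ∈ B4 → different blocks

NO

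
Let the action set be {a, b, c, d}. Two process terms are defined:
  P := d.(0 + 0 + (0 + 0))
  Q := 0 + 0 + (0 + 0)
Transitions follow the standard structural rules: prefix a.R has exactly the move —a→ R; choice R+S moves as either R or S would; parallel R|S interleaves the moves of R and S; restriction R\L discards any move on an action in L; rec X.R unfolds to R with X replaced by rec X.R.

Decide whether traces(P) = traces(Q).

LTS(P): 2 reachable states
  s0 = d.(0 + 0 + (0 + 0)) :: ··d··> s1
  s1 = 0 + 0 + (0 + 0) :: deadlocked
LTS(Q): 1 reachable states
  t0 = 0 + 0 + (0 + 0) :: deadlocked
Executing d from P (initial set {s0}):
  [1] d ⇒ {s1}
  ✓ P
Executing d from Q (initial set {t0}):
  [1] d ⇒ no successor for Q

NO — witness ⟨d⟩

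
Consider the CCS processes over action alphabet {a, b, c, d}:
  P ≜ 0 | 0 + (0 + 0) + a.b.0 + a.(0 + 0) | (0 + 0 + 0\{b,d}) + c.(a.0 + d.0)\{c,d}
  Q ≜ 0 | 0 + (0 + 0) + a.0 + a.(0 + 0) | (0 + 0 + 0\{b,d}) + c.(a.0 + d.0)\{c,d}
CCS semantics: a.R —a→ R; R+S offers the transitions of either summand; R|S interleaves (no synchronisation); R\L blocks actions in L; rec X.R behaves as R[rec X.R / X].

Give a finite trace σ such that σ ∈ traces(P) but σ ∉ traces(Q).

Reachable graph of P (6 states):
  s0 = 0 | 0 + (0 + 0) + a.b.0 + a.(0 + 0) | (0 + 0 + 0\{b,d}) + c.(a.0 + d.0)\{c,d} ⊢ —a→ s1, —a→ s2, —c→ s3
  s1 = (0 + 0) | (0 + 0 + 0\{b,d}) ⊢ deadlocked
  s2 = b.0 ⊢ —b→ s4
  s3 = (a.0 + d.0)\{c,d} ⊢ —a→ s5
  s4 = 0 ⊢ deadlocked
  s5 = 0\{c,d} ⊢ deadlocked
Reachable graph of Q (5 states):
  t0 = 0 | 0 + (0 + 0) + a.0 + a.(0 + 0) | (0 + 0 + 0\{b,d}) + c.(a.0 + d.0)\{c,d} ⊢ —a→ t1, —a→ t2, —c→ t3
  t1 = (0 + 0) | (0 + 0 + 0\{b,d}) ⊢ deadlocked
  t2 = 0 ⊢ deadlocked
  t3 = (a.0 + d.0)\{c,d} ⊢ —a→ t4
  t4 = 0\{c,d} ⊢ deadlocked
Run σ = ⟨ab⟩ on P: start {s0}
  [1] a ⇒ {s1, s2}
  [2] b ⇒ {s4}
  P completes σ.
Run σ = ⟨ab⟩ on Q: start {t0}
  [1] a ⇒ {t1, t2}
  [2] b ⇒ ∅ (Q stuck)

ab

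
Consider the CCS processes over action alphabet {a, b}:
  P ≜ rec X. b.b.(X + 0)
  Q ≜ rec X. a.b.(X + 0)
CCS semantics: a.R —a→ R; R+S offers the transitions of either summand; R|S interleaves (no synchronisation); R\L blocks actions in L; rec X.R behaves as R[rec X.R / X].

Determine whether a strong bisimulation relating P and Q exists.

Reachable graph of P (3 states):
  m0 = rec X. b.b.(X + 0) → ··b··> m1
  m1 = b.((rec X. b.b.(X + 0)) + 0) → ··b··> m2
  m2 = (rec X. b.b.(X + 0)) + 0 → ··b··> m1
Reachable graph of Q (3 states):
  n0 = rec X. a.b.(X + 0) → ··a··> n1
  n1 = b.((rec X. a.b.(X + 0)) + 0) → ··b··> n2
  n2 = (rec X. a.b.(X + 0)) + 0 → ··a··> n1
Bisimilarity quotient blocks:
  B0 = {m0, m1, m2}
  B1 = {n0, n2}
  B2 = {n1}
m0 ∈ B0, n0 ∈ B1 → different blocks

not bisimilar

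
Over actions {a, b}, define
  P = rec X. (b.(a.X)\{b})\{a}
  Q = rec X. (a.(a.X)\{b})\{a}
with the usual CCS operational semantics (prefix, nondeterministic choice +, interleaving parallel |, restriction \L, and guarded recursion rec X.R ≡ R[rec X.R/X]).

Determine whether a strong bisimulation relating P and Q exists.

Reachable graph of P (2 states):
  s0 = rec X. (b.(a.X)\{b})\{a} :: --b--▸ s1
  s1 = (a.(rec X. (b.(a.X)\{b})\{a}))\{b}\{a} :: ·
Reachable graph of Q (1 states):
  t0 = rec X. (a.(a.X)\{b})\{a} :: ·
Bisimilarity quotient blocks:
  B0 = {s0}
  B1 = {s1, t0}
s0 ∈ B0, t0 ∈ B1 → different blocks

not bisimilar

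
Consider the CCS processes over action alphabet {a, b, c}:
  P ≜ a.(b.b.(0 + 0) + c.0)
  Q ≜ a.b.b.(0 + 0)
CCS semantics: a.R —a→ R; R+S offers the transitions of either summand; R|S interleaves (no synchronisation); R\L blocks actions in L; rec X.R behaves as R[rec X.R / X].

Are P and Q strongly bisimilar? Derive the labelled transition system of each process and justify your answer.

NO

LTS(P): 5 reachable states
  p0 = a.(b.b.(0 + 0) + c.0) | -a-> p1
  p1 = b.b.(0 + 0) + c.0 | -b-> p2, -c-> p3
  p2 = b.(0 + 0) | -b-> p4
  p3 = 0 | stopped
  p4 = 0 + 0 | stopped
LTS(Q): 4 reachable states
  q0 = a.b.b.(0 + 0) | -a-> q1
  q1 = b.b.(0 + 0) | -b-> q2
  q2 = b.(0 + 0) | -b-> q3
  q3 = 0 + 0 | stopped
Coarsest stable partition (strong bisimilarity classes):
  B0 = {p0}
  B1 = {p1}
  B2 = {p2, q2}
  B3 = {p3, p4, q3}
  B4 = {q0}
  B5 = {q1}
p0 ∈ B0, q0 ∈ B4 → different blocks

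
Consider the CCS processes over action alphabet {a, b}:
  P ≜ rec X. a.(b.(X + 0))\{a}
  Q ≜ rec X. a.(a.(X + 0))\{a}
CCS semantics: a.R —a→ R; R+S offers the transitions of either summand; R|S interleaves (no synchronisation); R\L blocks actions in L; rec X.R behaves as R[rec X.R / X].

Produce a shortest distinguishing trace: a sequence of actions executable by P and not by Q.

ab

Reachable graph of P (3 states):
  p0 = rec X. a.(b.(X + 0))\{a} has moves -a-> p1
  p1 = (b.((rec X. a.(b.(X + 0))\{a}) + 0))\{a} has moves -b-> p2
  p2 = ((rec X. a.(b.(X + 0))\{a}) + 0)\{a} has moves deadlocked
Reachable graph of Q (2 states):
  q0 = rec X. a.(a.(X + 0))\{a} has moves -a-> q1
  q1 = (a.((rec X. a.(a.(X + 0))\{a}) + 0))\{a} has moves deadlocked
Trace ⟨ab⟩ through P, begin at {p0}:
  step 1 (a): {p1}
  step 2 (b): {p2}
  ✓ P
Trace ⟨ab⟩ through Q, begin at {q0}:
  step 1 (a): {q1}
  step 2 (b): ∅  — Q cannot continue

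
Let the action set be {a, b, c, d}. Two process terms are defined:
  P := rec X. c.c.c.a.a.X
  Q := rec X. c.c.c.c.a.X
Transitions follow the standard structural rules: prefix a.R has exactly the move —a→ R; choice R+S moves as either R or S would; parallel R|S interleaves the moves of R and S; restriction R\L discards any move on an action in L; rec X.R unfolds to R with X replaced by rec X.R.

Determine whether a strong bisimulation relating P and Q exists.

LTS(P): 5 reachable states
  u0 = rec X. c.c.c.a.a.X | =c=> u1
  u1 = c.c.a.a.(rec X. c.c.c.a.a.X) | =c=> u2
  u2 = c.a.a.(rec X. c.c.c.a.a.X) | =c=> u3
  u3 = a.a.(rec X. c.c.c.a.a.X) | =a=> u4
  u4 = a.(rec X. c.c.c.a.a.X) | =a=> u0
LTS(Q): 5 reachable states
  v0 = rec X. c.c.c.c.a.X | =c=> v1
  v1 = c.c.c.a.(rec X. c.c.c.c.a.X) | =c=> v2
  v2 = c.c.a.(rec X. c.c.c.c.a.X) | =c=> v3
  v3 = c.a.(rec X. c.c.c.c.a.X) | =c=> v4
  v4 = a.(rec X. c.c.c.c.a.X) | =a=> v0
Bisimilarity quotient blocks:
  B0 = {u0}
  B1 = {u1}
  B2 = {u2}
  B3 = {u3}
  B4 = {u4}
  B5 = {v0}
  B6 = {v1}
  B7 = {v2}
  B8 = {v3}
  B9 = {v4}
u0 ∈ B0, v0 ∈ B5 → different blocks

not bisimilar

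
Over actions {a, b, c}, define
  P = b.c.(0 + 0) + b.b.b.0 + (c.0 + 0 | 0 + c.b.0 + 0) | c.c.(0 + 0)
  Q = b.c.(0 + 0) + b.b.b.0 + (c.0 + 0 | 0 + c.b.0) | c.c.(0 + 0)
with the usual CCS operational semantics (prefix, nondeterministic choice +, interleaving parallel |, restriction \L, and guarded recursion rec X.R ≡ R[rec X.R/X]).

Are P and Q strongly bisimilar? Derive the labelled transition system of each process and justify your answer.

LTS(P): 14 reachable states
  m0 = b.c.(0 + 0) + b.b.b.0 + (c.0 + 0 | 0 + c.b.0 + 0) | c.c.(0 + 0) | —b→ m1, —b→ m2, —c→ m3, —c→ m4, —c→ m5
  m1 = b.b.0 | —b→ m6
  m2 = c.(0 + 0) | —c→ m7
  m3 = (c.0 + 0 | 0 + c.b.0 + 0) | c.(0 + 0) | —c→ m10, —c→ m8, —c→ m9
  m4 = 0 | c.c.(0 + 0) | —c→ m9
  m5 = b.0 | c.c.(0 + 0) | —b→ m4, —c→ m10
  m6 = b.0 | —b→ m11
  m7 = 0 + 0 | ·
  m8 = (c.0 + 0 | 0 + c.b.0 + 0) | (0 + 0) | —c→ m12, —c→ m13
  m9 = 0 | c.(0 + 0) | —c→ m12
  m10 = b.0 | c.(0 + 0) | —b→ m9, —c→ m13
  m11 = 0 | ·
  m12 = 0 | (0 + 0) | ·
  m13 = b.0 | (0 + 0) | —b→ m12
LTS(Q): 14 reachable states
  n0 = b.c.(0 + 0) + b.b.b.0 + (c.0 + 0 | 0 + c.b.0) | c.c.(0 + 0) | —b→ n1, —b→ n2, —c→ n3, —c→ n4, —c→ n5
  n1 = b.b.0 | —b→ n6
  n2 = c.(0 + 0) | —c→ n7
  n3 = (c.0 + 0 | 0 + c.b.0) | c.(0 + 0) | —c→ n10, —c→ n8, —c→ n9
  n4 = 0 | c.c.(0 + 0) | —c→ n9
  n5 = b.0 | c.c.(0 + 0) | —b→ n4, —c→ n10
  n6 = b.0 | —b→ n11
  n7 = 0 + 0 | ·
  n8 = (c.0 + 0 | 0 + c.b.0) | (0 + 0) | —c→ n12, —c→ n13
  n9 = 0 | c.(0 + 0) | —c→ n12
  n10 = b.0 | c.(0 + 0) | —b→ n9, —c→ n13
  n11 = 0 | ·
  n12 = 0 | (0 + 0) | ·
  n13 = b.0 | (0 + 0) | —b→ n12
Partition-refinement fixed point:
  B0 = {m0, n0}
  B1 = {m3, n3}
  B2 = {m8, n8}
  B3 = {m11, m12, m7, n11, n12, n7}
  B4 = {m13, m6, n13, n6}
  B5 = {m10, n10}
  B6 = {m2, m9, n2, n9}
  B7 = {m1, n1}
  B8 = {m5, n5}
  B9 = {m4, n4}
m0 ∈ B0, n0 ∈ B0 → same block

P ~ Q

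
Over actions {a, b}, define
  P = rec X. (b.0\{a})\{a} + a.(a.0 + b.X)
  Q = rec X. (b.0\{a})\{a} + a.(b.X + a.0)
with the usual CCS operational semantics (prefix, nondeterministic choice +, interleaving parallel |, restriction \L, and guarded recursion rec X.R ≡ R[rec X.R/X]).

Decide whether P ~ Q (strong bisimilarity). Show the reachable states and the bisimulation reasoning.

bisimilar

P's transition system — 4 states:
  u0 = rec X. (b.0\{a})\{a} + a.(a.0 + b.X) | =a=> u1, =b=> u2
  u1 = a.0 + b.(rec X. (b.0\{a})\{a} + a.(a.0 + b.X)) | =a=> u3, =b=> u0
  u2 = 0\{a}\{a} | (no moves)
  u3 = 0 | (no moves)
Q's transition system — 4 states:
  v0 = rec X. (b.0\{a})\{a} + a.(b.X + a.0) | =a=> v1, =b=> v2
  v1 = b.(rec X. (b.0\{a})\{a} + a.(b.X + a.0)) + a.0 | =a=> v3, =b=> v0
  v2 = 0\{a}\{a} | (no moves)
  v3 = 0 | (no moves)
Bisimilarity quotient blocks:
  B0 = {u0, v0}
  B1 = {u1, v1}
  B2 = {u2, u3, v2, v3}
u0 ∈ B0, v0 ∈ B0 → same block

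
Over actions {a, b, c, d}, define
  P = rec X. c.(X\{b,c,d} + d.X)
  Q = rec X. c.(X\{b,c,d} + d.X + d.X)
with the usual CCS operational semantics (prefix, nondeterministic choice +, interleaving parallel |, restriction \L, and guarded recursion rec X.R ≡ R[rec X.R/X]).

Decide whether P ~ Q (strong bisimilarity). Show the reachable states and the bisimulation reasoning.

LTS(P): 2 reachable states
  m0 = rec X. c.(X\{b,c,d} + d.X) → -c-> m1
  m1 = (rec X. c.(X\{b,c,d} + d.X))\{b,c,d} + d.(rec X. c.(X\{b,c,d} + d.X)) → -d-> m0
LTS(Q): 2 reachable states
  n0 = rec X. c.(X\{b,c,d} + d.X + d.X) → -c-> n1
  n1 = (rec X. c.(X\{b,c,d} + d.X + d.X))\{b,c,d} + d.(rec X. c.(X\{b,c,d} + d.X + d.X)) + d.(rec X. c.(X\{b,c,d} + d.X + d.X)) → -d-> n0
Bisimilarity quotient blocks:
  B0 = {m0, n0}
  B1 = {m1, n1}
m0 ∈ B0, n0 ∈ B0 → same block

YES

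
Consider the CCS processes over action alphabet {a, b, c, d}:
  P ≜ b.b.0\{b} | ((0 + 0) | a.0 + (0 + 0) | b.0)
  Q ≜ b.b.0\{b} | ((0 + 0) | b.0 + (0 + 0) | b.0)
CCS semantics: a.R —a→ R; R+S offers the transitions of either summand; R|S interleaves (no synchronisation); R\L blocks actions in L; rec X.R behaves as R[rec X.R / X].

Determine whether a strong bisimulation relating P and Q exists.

NO

P's transition system — 6 states:
  s0 = b.b.0\{b} | ((0 + 0) | a.0 + (0 + 0) | b.0) :: =a=> s1, =b=> s1, =b=> s2
  s1 = b.b.0\{b} | ((0 + 0) | 0) :: =b=> s3
  s2 = b.0\{b} | ((0 + 0) | a.0 + (0 + 0) | b.0) :: =a=> s3, =b=> s3, =b=> s4
  s3 = b.0\{b} | ((0 + 0) | 0) :: =b=> s5
  s4 = 0\{b} | ((0 + 0) | a.0 + (0 + 0) | b.0) :: =a=> s5, =b=> s5
  s5 = 0\{b} | ((0 + 0) | 0) :: stopped
Q's transition system — 6 states:
  t0 = b.b.0\{b} | ((0 + 0) | b.0 + (0 + 0) | b.0) :: =b=> t1, =b=> t2
  t1 = b.0\{b} | ((0 + 0) | b.0 + (0 + 0) | b.0) :: =b=> t3, =b=> t4
  t2 = b.b.0\{b} | ((0 + 0) | 0) :: =b=> t4
  t3 = 0\{b} | ((0 + 0) | b.0 + (0 + 0) | b.0) :: =b=> t5
  t4 = b.0\{b} | ((0 + 0) | 0) :: =b=> t5
  t5 = 0\{b} | ((0 + 0) | 0) :: stopped
Coarsest stable partition (strong bisimilarity classes):
  B0 = {s0}
  B1 = {s1, t1, t2}
  B2 = {s3, t3, t4}
  B3 = {s5, t5}
  B4 = {s2}
  B5 = {s4}
  B6 = {t0}
s0 ∈ B0, t0 ∈ B6 → different blocks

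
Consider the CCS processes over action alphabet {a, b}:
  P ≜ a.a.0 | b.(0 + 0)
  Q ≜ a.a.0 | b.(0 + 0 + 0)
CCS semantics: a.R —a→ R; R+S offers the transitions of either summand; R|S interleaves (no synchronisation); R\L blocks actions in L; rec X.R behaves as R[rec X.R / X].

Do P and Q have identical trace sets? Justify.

LTS(P): 6 reachable states
  m0 = a.a.0 | b.(0 + 0) :: —a→ m1, —b→ m2
  m1 = a.0 | b.(0 + 0) :: —a→ m3, —b→ m4
  m2 = a.a.0 | (0 + 0) :: —a→ m4
  m3 = 0 | b.(0 + 0) :: —b→ m5
  m4 = a.0 | (0 + 0) :: —a→ m5
  m5 = 0 | (0 + 0) :: ∅
LTS(Q): 6 reachable states
  n0 = a.a.0 | b.(0 + 0 + 0) :: —a→ n1, —b→ n2
  n1 = a.0 | b.(0 + 0 + 0) :: —a→ n3, —b→ n4
  n2 = a.a.0 | (0 + 0 + 0) :: —a→ n4
  n3 = 0 | b.(0 + 0 + 0) :: —b→ n5
  n4 = a.0 | (0 + 0 + 0) :: —a→ n5
  n5 = 0 | (0 + 0 + 0) :: ∅
Bisimilarity quotient blocks:
  B0 = {m0, n0}
  B1 = {m1, n1}
  B2 = {m3, n3}
  B3 = {m5, n5}
  B4 = {m4, n4}
  B5 = {m2, n2}
m0 ∈ B0, n0 ∈ B0 → same block
Bisimilar ⇒ trace-equivalent.

YES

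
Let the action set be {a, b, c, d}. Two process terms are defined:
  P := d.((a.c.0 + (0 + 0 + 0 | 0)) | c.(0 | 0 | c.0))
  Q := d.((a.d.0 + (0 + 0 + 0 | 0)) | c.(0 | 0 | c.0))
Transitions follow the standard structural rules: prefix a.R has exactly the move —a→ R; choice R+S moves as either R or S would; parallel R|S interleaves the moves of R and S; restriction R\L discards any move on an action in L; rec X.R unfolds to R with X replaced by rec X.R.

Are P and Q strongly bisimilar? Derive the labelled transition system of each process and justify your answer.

not bisimilar

LTS(P): 10 reachable states
  s0 = d.((a.c.0 + (0 + 0 + 0 | 0)) | c.(0 | 0 | c.0)) ⊢ —d→ s1
  s1 = (a.c.0 + (0 + 0 + 0 | 0)) | c.(0 | 0 | c.0) ⊢ —a→ s2, —c→ s3
  s2 = c.0 | c.(0 | 0 | c.0) ⊢ —c→ s4, —c→ s5
  s3 = (a.c.0 + (0 + 0 + 0 | 0)) | (0 | 0 | c.0) ⊢ —a→ s5, —c→ s6
  s4 = 0 | c.(0 | 0 | c.0) ⊢ —c→ s7
  s5 = c.0 | (0 | 0 | c.0) ⊢ —c→ s7, —c→ s8
  s6 = (a.c.0 + (0 + 0 + 0 | 0)) | (0 | 0 | 0) ⊢ —a→ s8
  s7 = 0 | (0 | 0 | c.0) ⊢ —c→ s9
  s8 = c.0 | (0 | 0 | 0) ⊢ —c→ s9
  s9 = 0 | (0 | 0 | 0) ⊢ ∅
LTS(Q): 10 reachable states
  t0 = d.((a.d.0 + (0 + 0 + 0 | 0)) | c.(0 | 0 | c.0)) ⊢ —d→ t1
  t1 = (a.d.0 + (0 + 0 + 0 | 0)) | c.(0 | 0 | c.0) ⊢ —a→ t2, —c→ t3
  t2 = d.0 | c.(0 | 0 | c.0) ⊢ —c→ t4, —d→ t5
  t3 = (a.d.0 + (0 + 0 + 0 | 0)) | (0 | 0 | c.0) ⊢ —a→ t4, —c→ t6
  t4 = d.0 | (0 | 0 | c.0) ⊢ —c→ t7, —d→ t8
  t5 = 0 | c.(0 | 0 | c.0) ⊢ —c→ t8
  t6 = (a.d.0 + (0 + 0 + 0 | 0)) | (0 | 0 | 0) ⊢ —a→ t7
  t7 = d.0 | (0 | 0 | 0) ⊢ —d→ t9
  t8 = 0 | (0 | 0 | c.0) ⊢ —c→ t9
  t9 = 0 | (0 | 0 | 0) ⊢ ∅
Coarsest stable partition (strong bisimilarity classes):
  B0 = {s0}
  B1 = {s1}
  B2 = {s3}
  B3 = {s6}
  B4 = {s7, s8, t8}
  B5 = {s9, t9}
  B6 = {s4, s5, t5}
  B7 = {s2}
  B8 = {t0}
  B9 = {t1}
  B10 = {t2}
  B11 = {t4}
  B12 = {t7}
  B13 = {t3}
  B14 = {t6}
s0 ∈ B0, t0 ∈ B8 → different blocks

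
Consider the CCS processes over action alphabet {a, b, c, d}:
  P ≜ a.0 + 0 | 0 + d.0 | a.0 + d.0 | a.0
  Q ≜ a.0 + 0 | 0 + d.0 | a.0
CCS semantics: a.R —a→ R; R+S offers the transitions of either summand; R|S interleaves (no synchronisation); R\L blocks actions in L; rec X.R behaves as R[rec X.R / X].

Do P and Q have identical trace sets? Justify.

LTS(P): 5 reachable states
  p0 = a.0 + 0 | 0 + d.0 | a.0 + d.0 | a.0 | ··a··> p1, ··a··> p2, ··d··> p3
  p1 = 0 | deadlocked
  p2 = d.0 | 0 | ··d··> p4
  p3 = 0 | a.0 | ··a··> p4
  p4 = 0 | 0 | deadlocked
LTS(Q): 5 reachable states
  q0 = a.0 + 0 | 0 + d.0 | a.0 | ··a··> q1, ··a··> q2, ··d··> q3
  q1 = 0 | deadlocked
  q2 = d.0 | 0 | ··d··> q4
  q3 = 0 | a.0 | ··a··> q4
  q4 = 0 | 0 | deadlocked
Bisimilarity quotient blocks:
  B0 = {p0, q0}
  B1 = {p3, q3}
  B2 = {p1, p4, q1, q4}
  B3 = {p2, q2}
p0 ∈ B0, q0 ∈ B0 → same block
Bisimilar ⇒ trace-equivalent.

YES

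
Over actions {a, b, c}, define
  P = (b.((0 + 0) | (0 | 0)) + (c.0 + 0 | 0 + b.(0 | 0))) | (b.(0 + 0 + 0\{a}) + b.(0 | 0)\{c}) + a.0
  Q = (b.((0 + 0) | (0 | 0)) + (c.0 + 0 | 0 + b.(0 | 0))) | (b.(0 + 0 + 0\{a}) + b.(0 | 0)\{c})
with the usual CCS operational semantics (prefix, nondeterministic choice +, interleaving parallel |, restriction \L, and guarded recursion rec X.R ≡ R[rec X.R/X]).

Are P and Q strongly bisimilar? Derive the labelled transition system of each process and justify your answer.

P's transition system — 13 states:
  u0 = (b.((0 + 0) | (0 | 0)) + (c.0 + 0 | 0 + b.(0 | 0))) | (b.(0 + 0 + 0\{a}) + b.(0 | 0)\{c}) + a.0 → --a--▸ u1, --b--▸ u2, --b--▸ u3, --b--▸ u4, --b--▸ u5, --c--▸ u6
  u1 = 0 → stopped
  u2 = (0 + 0) | (0 | 0) | (b.(0 + 0 + 0\{a}) + b.(0 | 0)\{c}) → --b--▸ u7, --b--▸ u8
  u3 = (b.((0 + 0) | (0 | 0)) + (c.0 + 0 | 0 + b.(0 | 0))) | (0 + 0 + 0\{a}) → --b--▸ u7, --b--▸ u9, --c--▸ u10
  u4 = (b.((0 + 0) | (0 | 0)) + (c.0 + 0 | 0 + b.(0 | 0))) | (0 | 0)\{c} → --b--▸ u11, --b--▸ u8, --c--▸ u12
  u5 = 0 | 0 | (b.(0 + 0 + 0\{a}) + b.(0 | 0)\{c}) → --b--▸ u11, --b--▸ u9
  u6 = 0 | (b.(0 + 0 + 0\{a}) + b.(0 | 0)\{c}) → --b--▸ u10, --b--▸ u12
  u7 = (0 + 0) | (0 | 0) | (0 + 0 + 0\{a}) → stopped
  u8 = (0 + 0) | (0 | 0) | (0 | 0)\{c} → stopped
  u9 = 0 | 0 | (0 + 0 + 0\{a}) → stopped
  u10 = 0 | (0 + 0 + 0\{a}) → stopped
  u11 = 0 | 0 | (0 | 0)\{c} → stopped
  u12 = 0 | (0 | 0)\{c} → stopped
Q's transition system — 12 states:
  v0 = (b.((0 + 0) | (0 | 0)) + (c.0 + 0 | 0 + b.(0 | 0))) | (b.(0 + 0 + 0\{a}) + b.(0 | 0)\{c}) → --b--▸ v1, --b--▸ v2, --b--▸ v3, --b--▸ v4, --c--▸ v5
  v1 = (0 + 0) | (0 | 0) | (b.(0 + 0 + 0\{a}) + b.(0 | 0)\{c}) → --b--▸ v6, --b--▸ v7
  v2 = (b.((0 + 0) | (0 | 0)) + (c.0 + 0 | 0 + b.(0 | 0))) | (0 + 0 + 0\{a}) → --b--▸ v6, --b--▸ v8, --c--▸ v9
  v3 = (b.((0 + 0) | (0 | 0)) + (c.0 + 0 | 0 + b.(0 | 0))) | (0 | 0)\{c} → --b--▸ v10, --b--▸ v7, --c--▸ v11
  v4 = 0 | 0 | (b.(0 + 0 + 0\{a}) + b.(0 | 0)\{c}) → --b--▸ v10, --b--▸ v8
  v5 = 0 | (b.(0 + 0 + 0\{a}) + b.(0 | 0)\{c}) → --b--▸ v11, --b--▸ v9
  v6 = (0 + 0) | (0 | 0) | (0 + 0 + 0\{a}) → stopped
  v7 = (0 + 0) | (0 | 0) | (0 | 0)\{c} → stopped
  v8 = 0 | 0 | (0 + 0 + 0\{a}) → stopped
  v9 = 0 | (0 + 0 + 0\{a}) → stopped
  v10 = 0 | 0 | (0 | 0)\{c} → stopped
  v11 = 0 | (0 | 0)\{c} → stopped
Coarsest stable partition (strong bisimilarity classes):
  B0 = {u0}
  B1 = {u3, u4, v2, v3}
  B2 = {u1, u10, u11, u12, u7, u8, u9, v10, v11, v6, v7, v8, v9}
  B3 = {u2, u5, u6, v1, v4, v5}
  B4 = {v0}
u0 ∈ B0, v0 ∈ B4 → different blocks

not bisimilar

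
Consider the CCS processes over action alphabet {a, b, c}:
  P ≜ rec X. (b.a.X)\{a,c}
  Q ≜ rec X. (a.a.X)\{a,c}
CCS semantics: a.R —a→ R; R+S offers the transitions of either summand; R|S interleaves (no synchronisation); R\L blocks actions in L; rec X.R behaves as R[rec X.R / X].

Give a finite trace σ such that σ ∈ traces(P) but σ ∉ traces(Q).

Reachable graph of P (2 states):
  s0 = rec X. (b.a.X)\{a,c} ⊢ --b--▸ s1
  s1 = (a.(rec X. (b.a.X)\{a,c}))\{a,c} ⊢ (no moves)
Reachable graph of Q (1 states):
  t0 = rec X. (a.a.X)\{a,c} ⊢ (no moves)
Trace ⟨b⟩ through P, begin at {s0}:
  [1] b ⇒ {s1}
  ✓ P
Trace ⟨b⟩ through Q, begin at {t0}:
  [1] b ⇒ ∅  — Q cannot continue

b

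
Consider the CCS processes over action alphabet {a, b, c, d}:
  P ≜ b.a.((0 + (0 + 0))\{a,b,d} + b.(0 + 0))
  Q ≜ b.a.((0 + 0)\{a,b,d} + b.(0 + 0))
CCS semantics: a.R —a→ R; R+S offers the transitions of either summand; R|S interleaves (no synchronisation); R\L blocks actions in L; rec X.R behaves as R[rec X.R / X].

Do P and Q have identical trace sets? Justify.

trace-equivalent

P's transition system — 4 states:
  u0 = b.a.((0 + (0 + 0))\{a,b,d} + b.(0 + 0)) | -b-> u1
  u1 = a.((0 + (0 + 0))\{a,b,d} + b.(0 + 0)) | -a-> u2
  u2 = (0 + (0 + 0))\{a,b,d} + b.(0 + 0) | -b-> u3
  u3 = 0 + 0 | ·
Q's transition system — 4 states:
  v0 = b.a.((0 + 0)\{a,b,d} + b.(0 + 0)) | -b-> v1
  v1 = a.((0 + 0)\{a,b,d} + b.(0 + 0)) | -a-> v2
  v2 = (0 + 0)\{a,b,d} + b.(0 + 0) | -b-> v3
  v3 = 0 + 0 | ·
Bisimilarity quotient blocks:
  B0 = {u0, v0}
  B1 = {u1, v1}
  B2 = {u2, v2}
  B3 = {u3, v3}
u0 ∈ B0, v0 ∈ B0 → same block
Bisimilar ⇒ trace-equivalent.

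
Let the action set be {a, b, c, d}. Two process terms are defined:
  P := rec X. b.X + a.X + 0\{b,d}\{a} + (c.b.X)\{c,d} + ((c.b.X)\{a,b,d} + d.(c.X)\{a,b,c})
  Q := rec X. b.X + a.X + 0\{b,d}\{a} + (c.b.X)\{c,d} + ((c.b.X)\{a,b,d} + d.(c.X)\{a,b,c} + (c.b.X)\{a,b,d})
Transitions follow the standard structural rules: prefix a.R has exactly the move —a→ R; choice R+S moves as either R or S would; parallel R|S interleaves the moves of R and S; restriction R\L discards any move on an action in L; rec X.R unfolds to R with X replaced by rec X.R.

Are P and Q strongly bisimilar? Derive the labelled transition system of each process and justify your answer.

Reachable graph of P (3 states):
  p0 = rec X. b.X + a.X + 0\{b,d}\{a} + (c.b.X)\{c,d} + ((c.b.X)\{a,b,d} + d.(c.X)\{a,b,c}) ⊢ —a→ p0, —b→ p0, —c→ p1, —d→ p2
  p1 = (b.(rec X. b.X + a.X + 0\{b,d}\{a} + (c.b.X)\{c,d} + ((c.b.X)\{a,b,d} + d.(c.X)\{a,b,c})))\{a,b,d} ⊢ deadlocked
  p2 = (c.(rec X. b.X + a.X + 0\{b,d}\{a} + (c.b.X)\{c,d} + ((c.b.X)\{a,b,d} + d.(c.X)\{a,b,c})))\{a,b,c} ⊢ deadlocked
Reachable graph of Q (3 states):
  q0 = rec X. b.X + a.X + 0\{b,d}\{a} + (c.b.X)\{c,d} + ((c.b.X)\{a,b,d} + d.(c.X)\{a,b,c} + (c.b.X)\{a,b,d}) ⊢ —a→ q0, —b→ q0, —c→ q1, —d→ q2
  q1 = (b.(rec X. b.X + a.X + 0\{b,d}\{a} + (c.b.X)\{c,d} + ((c.b.X)\{a,b,d} + d.(c.X)\{a,b,c} + (c.b.X)\{a,b,d})))\{a,b,d} ⊢ deadlocked
  q2 = (c.(rec X. b.X + a.X + 0\{b,d}\{a} + (c.b.X)\{c,d} + ((c.b.X)\{a,b,d} + d.(c.X)\{a,b,c} + (c.b.X)\{a,b,d})))\{a,b,c} ⊢ deadlocked
Coarsest stable partition (strong bisimilarity classes):
  B0 = {p0, q0}
  B1 = {p1, p2, q1, q2}
p0 ∈ B0, q0 ∈ B0 → same block

YES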